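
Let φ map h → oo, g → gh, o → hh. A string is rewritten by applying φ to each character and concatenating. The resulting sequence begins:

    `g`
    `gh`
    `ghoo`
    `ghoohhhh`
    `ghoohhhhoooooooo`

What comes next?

Rewriting the 16 symbols of ghoohhhhoooooooo one by one yields gh oo hh hh oo oo oo oo hh hh hh hh hh hh hh hh; concatenated:

ghoohhhhoooooooohhhhhhhhhhhhhhhh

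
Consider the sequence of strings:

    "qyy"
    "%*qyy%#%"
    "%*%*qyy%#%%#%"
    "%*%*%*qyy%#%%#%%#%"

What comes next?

%*%*%*%*qyy%#%%#%%#%%#%

Every step adds %* to the front and %#% to the end of the previous string.
So the next term is %*·%*%*%*qyy%#%%#%%#%·%#%.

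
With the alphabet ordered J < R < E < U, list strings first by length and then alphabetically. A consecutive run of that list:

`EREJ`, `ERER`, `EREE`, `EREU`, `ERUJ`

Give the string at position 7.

Advancing 2 positions from ERUJ through ERUJ → ERUR reaches term 7.

ERUE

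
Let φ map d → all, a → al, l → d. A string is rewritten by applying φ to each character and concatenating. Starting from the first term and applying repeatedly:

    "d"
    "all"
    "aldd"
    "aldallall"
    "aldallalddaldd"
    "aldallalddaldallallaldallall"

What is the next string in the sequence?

φ(aldallalddaldallallaldallall) expands symbol-by-symbol to al d all al d d al d all all al d all al d d al d d al d all al d d al d d; joining the 28 pieces gives the next term.

aldallalddaldallallaldallalddalddaldallalddaldd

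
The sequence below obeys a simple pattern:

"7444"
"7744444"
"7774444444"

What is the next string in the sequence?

7777444444444

The n-th term is n 7's then 2n+1 4's (n = 1, 2, …).
Setting n = 4 gives 4, 9 characters in each block.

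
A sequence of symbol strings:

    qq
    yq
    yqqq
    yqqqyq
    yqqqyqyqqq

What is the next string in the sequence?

This is a Fibonacci-style word recurrence s(k) = s(k−1)·s(k−2): e.g. yq·qq = yqqq.
Continuing: yqqqyqyqqq · yqqqyq gives term 6.

yqqqyqyqqqyqqqyq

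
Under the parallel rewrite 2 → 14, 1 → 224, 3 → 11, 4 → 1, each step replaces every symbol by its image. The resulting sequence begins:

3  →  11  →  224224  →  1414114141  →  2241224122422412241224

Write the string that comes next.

141412241414122414141141412241414122414141

Applying the rule to each of the 22 symbols of 2241224122422412241224 gives the pieces 14 14 1 224 14 14 1 224 14 14 1 14 14 1 224 14 14 1 224 14 14 1, which concatenate to the answer.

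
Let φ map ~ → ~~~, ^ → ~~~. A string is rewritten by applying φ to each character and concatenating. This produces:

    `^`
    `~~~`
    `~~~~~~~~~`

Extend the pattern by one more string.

~~~~~~~~~~~~~~~~~~~~~~~~~~~

Apply φ to ~~~~~~~~~ symbol by symbol: ~→~~~, ~→~~~, ~→~~~, ~→~~~, ~→~~~, ~→~~~, ~→~~~, ~→~~~, ~→~~~; joined: ~~~ ~~~ ~~~ ~~~ ~~~ ~~~ ~~~ ~~~ ~~~.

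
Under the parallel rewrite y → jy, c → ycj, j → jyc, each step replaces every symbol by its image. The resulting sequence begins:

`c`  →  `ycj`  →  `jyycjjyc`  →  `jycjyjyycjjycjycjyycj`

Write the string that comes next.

Rewriting the 21 symbols of jycjyjyycjjycjycjyycj one by one yields jyc jy ycj jyc jy jyc jy jy ycj jyc jyc jy ycj jyc jy ycj jyc jy jy ycj jyc; concatenated:

jycjyycjjycjyjycjyjyycjjycjycjyycjjycjyycjjycjyjyycjjyc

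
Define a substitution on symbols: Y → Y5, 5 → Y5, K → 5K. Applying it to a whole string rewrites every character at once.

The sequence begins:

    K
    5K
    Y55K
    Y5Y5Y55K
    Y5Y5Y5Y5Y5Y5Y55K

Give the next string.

Rewriting the 16 symbols of Y5Y5Y5Y5Y5Y5Y55K one by one yields Y5 Y5 Y5 Y5 Y5 Y5 Y5 Y5 Y5 Y5 Y5 Y5 Y5 Y5 Y5 5K; concatenated:

Y5Y5Y5Y5Y5Y5Y5Y5Y5Y5Y5Y5Y5Y5Y55K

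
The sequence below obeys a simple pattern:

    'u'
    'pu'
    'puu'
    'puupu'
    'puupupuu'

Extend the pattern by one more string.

From term 3 onward, concatenate the last term with the second-to-last: pu·u = puu, puu·pu = puupu, …
So term 6 is puupupuu·puupu.

puupupuupuupu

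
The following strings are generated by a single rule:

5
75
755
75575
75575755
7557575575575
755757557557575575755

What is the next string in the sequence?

This is a Fibonacci-style word recurrence s(k) = s(k−1)·s(k−2): e.g. 75·5 = 755.
So term 8 is 755757557557575575755·7557575575575.

7557575575575755757557557575575575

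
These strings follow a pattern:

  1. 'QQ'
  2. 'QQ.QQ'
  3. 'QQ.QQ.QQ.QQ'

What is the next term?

Every step duplicates the string with '.' between the halves.
Doubling QQ.QQ.QQ.QQ with '.' between the halves:

QQ.QQ.QQ.QQ.QQ.QQ.QQ.QQ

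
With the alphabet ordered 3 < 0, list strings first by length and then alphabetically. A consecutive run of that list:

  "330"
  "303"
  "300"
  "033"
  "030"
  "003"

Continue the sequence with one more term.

The successor of 003 increments the rightmost position that isn't already 0 and resets every position after it to 3.

000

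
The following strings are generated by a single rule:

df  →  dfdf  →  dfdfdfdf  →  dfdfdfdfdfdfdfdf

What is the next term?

dfdfdfdfdfdfdfdfdfdfdfdfdfdfdfdf

Every step duplicates the string.
So the next term is two copies of dfdfdfdfdfdfdfdf.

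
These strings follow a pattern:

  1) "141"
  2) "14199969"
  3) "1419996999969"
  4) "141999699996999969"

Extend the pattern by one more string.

Every step adds 99969 to the end: s(k+1) = s(k)·99969.
Applying this once more to 141999699996999969:

14199969999699996999969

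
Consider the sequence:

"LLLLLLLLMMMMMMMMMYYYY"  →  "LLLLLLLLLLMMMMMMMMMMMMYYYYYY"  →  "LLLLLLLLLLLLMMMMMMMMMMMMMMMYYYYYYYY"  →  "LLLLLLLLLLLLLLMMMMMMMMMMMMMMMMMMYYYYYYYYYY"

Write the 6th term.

Reading off run lengths: L runs 8, 10, 12, 14; M runs 9, 12, 15, 18; Y runs 4, 6, 8, 10 — each is linear in n, where the shown terms are n = 3, 4, 5, 6.
For term 6, n = 8, so the run lengths are 18, 24, 14.

LLLLLLLLLLLLLLLLLLMMMMMMMMMMMMMMMMMMMMMMMMYYYYYYYYYYYYYY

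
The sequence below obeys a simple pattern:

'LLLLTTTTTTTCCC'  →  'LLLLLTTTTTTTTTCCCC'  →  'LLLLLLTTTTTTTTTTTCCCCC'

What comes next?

LLLLLLLTTTTTTTTTTTTTCCCCCC

The n-th term is n+1 L's then 2n+1 T's then n C's, where the shown terms are n = 3, 4, 5.
Setting n = 6 gives 7, 13, 6 characters in each block.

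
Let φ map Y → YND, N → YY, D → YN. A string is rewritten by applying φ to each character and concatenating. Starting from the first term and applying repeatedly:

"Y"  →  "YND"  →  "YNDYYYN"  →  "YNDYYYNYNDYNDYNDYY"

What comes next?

YNDYYYNYNDYNDYNDYYYNDYYYNYNDYYYNYNDYYYNYNDYND

Applying the rule to each of the 18 symbols of YNDYYYNYNDYNDYNDYY gives the pieces YND YY YN YND YND YND YY YND YY YN YND YY YN YND YY YN YND YND, which concatenate to the answer.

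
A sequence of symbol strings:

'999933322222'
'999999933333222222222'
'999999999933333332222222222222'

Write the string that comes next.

999999999999933333333322222222222222222

Term n consists of 3n+1 9's, followed by 2n+1 3's, followed by 4n+1 2's (n = 1, 2, …).
Setting n = 4 gives 13, 9, 17 characters in each block.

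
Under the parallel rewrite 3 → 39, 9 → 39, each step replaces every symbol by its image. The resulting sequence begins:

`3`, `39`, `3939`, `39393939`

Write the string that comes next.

Apply φ to 39393939 symbol by symbol: 3→39, 9→39, 3→39, 9→39, 3→39, 9→39, 3→39, 9→39; joined: 39 39 39 39 39 39 39 39.

3939393939393939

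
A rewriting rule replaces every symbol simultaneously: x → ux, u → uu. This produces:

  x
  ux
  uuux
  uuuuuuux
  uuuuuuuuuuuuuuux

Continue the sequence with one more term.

uuuuuuuuuuuuuuuuuuuuuuuuuuuuuuux

Applying the rule to each of the 16 symbols of uuuuuuuuuuuuuuux gives the pieces uu uu uu uu uu uu uu uu uu uu uu uu uu uu uu ux, which concatenate to the answer.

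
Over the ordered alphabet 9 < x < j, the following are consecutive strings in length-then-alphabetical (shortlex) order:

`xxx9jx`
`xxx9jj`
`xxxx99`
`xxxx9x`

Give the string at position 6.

xxxxx9

Advancing 2 positions from xxxx9x through xxxx9x → xxxx9j reaches term 6.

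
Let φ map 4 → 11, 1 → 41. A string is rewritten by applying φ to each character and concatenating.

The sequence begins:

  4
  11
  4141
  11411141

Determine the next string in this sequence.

Rewriting each symbol of 11411141: 1→41, 1→41, 4→11, 1→41, 1→41, 1→41, 4→11, 1→41, which concatenates to 41 41 11 41 41 41 11 41.

4141114141411141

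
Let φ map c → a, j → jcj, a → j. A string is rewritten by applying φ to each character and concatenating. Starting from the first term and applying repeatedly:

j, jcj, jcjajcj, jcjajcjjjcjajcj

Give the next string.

jcjajcjjjcjajcjjcjjcjajcjjjcjajcj

Applying the rule to each of the 15 symbols of jcjajcjjjcjajcj gives the pieces jcj a jcj j jcj a jcj jcj jcj a jcj j jcj a jcj, which concatenate to the answer.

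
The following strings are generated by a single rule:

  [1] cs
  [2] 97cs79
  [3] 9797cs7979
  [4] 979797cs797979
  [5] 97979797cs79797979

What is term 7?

s(k+1) = 97·s(k)·79, so each term gains 97 as a prefix and 79 as a suffix.
From 97979797cs79797979, 2 further steps: 97979797cs79797979 → 9797979797cs7979797979 → (answer).

979797979797cs797979797979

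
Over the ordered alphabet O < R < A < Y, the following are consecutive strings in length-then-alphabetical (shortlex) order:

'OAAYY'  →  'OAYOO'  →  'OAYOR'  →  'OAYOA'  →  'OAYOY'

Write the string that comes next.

The successor of OAYOY increments the rightmost position that isn't already Y and resets every position after it to O.

OAYRO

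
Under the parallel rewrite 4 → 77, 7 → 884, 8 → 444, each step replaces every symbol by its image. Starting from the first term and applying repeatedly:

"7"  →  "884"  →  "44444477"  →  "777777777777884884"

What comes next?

φ(777777777777884884) expands symbol-by-symbol to 884 884 884 884 884 884 884 884 884 884 884 884 444 444 77 444 444 77; joining the 18 pieces gives the next term.

8848848848848848848848848848848848844444447744444477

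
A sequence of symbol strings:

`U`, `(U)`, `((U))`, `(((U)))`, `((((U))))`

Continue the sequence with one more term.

(((((U)))))

s(k+1) = (·s(k)·), so each term gains ( as a prefix and ) as a suffix.
So the next term is (·((((U))))·).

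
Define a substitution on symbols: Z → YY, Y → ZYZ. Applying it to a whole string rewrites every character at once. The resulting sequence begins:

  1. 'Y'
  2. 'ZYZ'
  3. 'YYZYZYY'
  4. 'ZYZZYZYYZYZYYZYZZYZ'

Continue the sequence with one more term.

Applying the rule to each of the 19 symbols of ZYZZYZYYZYZYYZYZZYZ gives the pieces YY ZYZ YY YY ZYZ YY ZYZ ZYZ YY ZYZ YY ZYZ ZYZ YY ZYZ YY YY ZYZ YY, which concatenate to the answer.

YYZYZYYYYZYZYYZYZZYZYYZYZYYZYZZYZYYZYZYYYYZYZYY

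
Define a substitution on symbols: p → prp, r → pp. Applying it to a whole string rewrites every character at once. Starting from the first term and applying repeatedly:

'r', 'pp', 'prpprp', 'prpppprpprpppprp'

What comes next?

prpppprpprpprpprpppprpprpppprpprpprpprpppprp

Applying the rule to each of the 16 symbols of prpppprpprpppprp gives the pieces prp pp prp prp prp prp pp prp prp pp prp prp prp prp pp prp, which concatenate to the answer.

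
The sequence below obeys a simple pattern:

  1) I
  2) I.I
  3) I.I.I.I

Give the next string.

s(k+1) = s(k)·.·s(k) — each term doubles the last with '.' between the halves.
Doubling I.I.I.I with '.' between the halves:

I.I.I.I.I.I.I.I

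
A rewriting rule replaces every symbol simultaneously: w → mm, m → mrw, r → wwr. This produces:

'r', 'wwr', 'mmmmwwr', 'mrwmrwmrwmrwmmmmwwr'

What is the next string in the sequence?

Rewriting the 19 symbols of mrwmrwmrwmrwmmmmwwr one by one yields mrw wwr mm mrw wwr mm mrw wwr mm mrw wwr mm mrw mrw mrw mrw mm mm wwr; concatenated:

mrwwwrmmmrwwwrmmmrwwwrmmmrwwwrmmmrwmrwmrwmrwmmmmwwr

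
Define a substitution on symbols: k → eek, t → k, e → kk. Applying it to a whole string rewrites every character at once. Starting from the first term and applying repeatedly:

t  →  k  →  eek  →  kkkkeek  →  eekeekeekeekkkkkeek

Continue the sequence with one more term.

Applying the rule to each of the 19 symbols of eekeekeekeekkkkkeek gives the pieces kk kk eek kk kk eek kk kk eek kk kk eek eek eek eek eek kk kk eek, which concatenate to the answer.

kkkkeekkkkkeekkkkkeekkkkkeekeekeekeekeekkkkkeek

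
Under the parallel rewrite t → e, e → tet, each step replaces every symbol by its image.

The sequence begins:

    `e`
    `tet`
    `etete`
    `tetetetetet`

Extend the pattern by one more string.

Rewriting each symbol of tetetetetet: t→e, e→tet, t→e, e→tet, t→e, e→tet, t→e, e→tet, t→e, e→tet, t→e, which concatenates to e tet e tet e tet e tet e tet e.

etetetetetetetetetete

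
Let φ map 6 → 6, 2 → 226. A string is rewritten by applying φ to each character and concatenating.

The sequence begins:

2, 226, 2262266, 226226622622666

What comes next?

Rewriting the 15 symbols of 226226622622666 one by one yields 226 226 6 226 226 6 6 226 226 6 226 226 6 6 6; concatenated:

2262266226226662262266226226666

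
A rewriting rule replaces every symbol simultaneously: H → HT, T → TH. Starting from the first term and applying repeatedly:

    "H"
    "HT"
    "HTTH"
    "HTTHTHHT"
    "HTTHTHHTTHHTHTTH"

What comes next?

HTTHTHHTTHHTHTTHTHHTHTTHHTTHTHHT

Replace each of the 16 characters of HTTHTHHTTHHTHTTH in place — HT TH TH HT TH HT HT TH TH HT HT TH HT TH TH HT — and concatenate.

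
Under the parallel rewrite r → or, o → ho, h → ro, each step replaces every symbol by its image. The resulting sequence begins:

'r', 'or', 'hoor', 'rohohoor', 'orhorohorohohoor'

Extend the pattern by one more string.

hoorrohoorhorohoorhorohorohohoor

φ(orhorohorohohoor) expands symbol-by-symbol to ho or ro ho or ho ro ho or ho ro ho ro ho ho or; joining the 16 pieces gives the next term.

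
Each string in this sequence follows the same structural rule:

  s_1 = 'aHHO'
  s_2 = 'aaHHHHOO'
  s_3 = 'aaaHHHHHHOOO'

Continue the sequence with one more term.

Reading off run lengths: a runs 1, 2, 3; H runs 2, 4, 6; O runs 1, 2, 3 — each is linear in n (n = 1, 2, …).
Setting n = 4 gives 4, 8, 4 characters in each block.

aaaaHHHHHHHHOOOO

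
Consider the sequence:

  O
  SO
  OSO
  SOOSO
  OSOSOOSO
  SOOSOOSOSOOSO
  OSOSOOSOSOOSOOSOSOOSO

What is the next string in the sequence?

This is a Fibonacci-style word recurrence s(k) = s(k−2)·s(k−1): e.g. O·SO = OSO.
Continuing: SOOSOOSOSOOSO · OSOSOOSOSOOSOOSOSOOSO gives term 8.

SOOSOOSOSOOSOOSOSOOSOSOOSOOSOSOOSO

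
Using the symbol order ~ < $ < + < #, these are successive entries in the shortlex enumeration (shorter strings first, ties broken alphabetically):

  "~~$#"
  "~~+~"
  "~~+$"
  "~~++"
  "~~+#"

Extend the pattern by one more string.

Find the rightmost character of ~~+# below #, bump it to the next letter, and reset everything to its right to ~.

~~#~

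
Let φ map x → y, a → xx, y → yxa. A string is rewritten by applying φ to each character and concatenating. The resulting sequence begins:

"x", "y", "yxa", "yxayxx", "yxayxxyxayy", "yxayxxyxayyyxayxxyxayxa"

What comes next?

φ(yxayxxyxayyyxayxxyxayxa) expands symbol-by-symbol to yxa y xx yxa y y yxa y xx yxa yxa yxa y xx yxa y y yxa y xx yxa y xx; joining the 23 pieces gives the next term.

yxayxxyxayyyxayxxyxayxayxayxxyxayyyxayxxyxayxx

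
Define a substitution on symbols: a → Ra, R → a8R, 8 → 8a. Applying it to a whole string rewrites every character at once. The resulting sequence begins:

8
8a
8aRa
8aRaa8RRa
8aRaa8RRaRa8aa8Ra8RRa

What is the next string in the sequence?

φ(8aRaa8RRaRa8aa8Ra8RRa) expands symbol-by-symbol to 8a Ra a8R Ra Ra 8a a8R a8R Ra a8R Ra 8a Ra Ra 8a a8R Ra 8a a8R a8R Ra; joining the 21 pieces gives the next term.

8aRaa8RRaRa8aa8Ra8RRaa8RRa8aRaRa8aa8RRa8aa8Ra8RRa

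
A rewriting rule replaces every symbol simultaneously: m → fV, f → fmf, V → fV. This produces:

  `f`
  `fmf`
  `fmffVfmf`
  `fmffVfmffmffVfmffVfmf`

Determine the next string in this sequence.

Rewriting the 21 symbols of fmffVfmffmffVfmffVfmf one by one yields fmf fV fmf fmf fV fmf fV fmf fmf fV fmf fmf fV fmf fV fmf fmf fV fmf fV fmf; concatenated:

fmffVfmffmffVfmffVfmffmffVfmffmffVfmffVfmffmffVfmffVfmf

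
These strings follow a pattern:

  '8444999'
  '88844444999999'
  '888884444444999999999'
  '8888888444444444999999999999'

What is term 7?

8888888888888444444444444444999999999999999999999

Reading off run lengths: 8 runs 1, 3, 5, 7; 4 runs 3, 5, 7, 9; 9 runs 3, 6, 9, 12 — each is linear in n (n = 1, 2, …).
For term 7, n = 7, so the run lengths are 13, 15, 21.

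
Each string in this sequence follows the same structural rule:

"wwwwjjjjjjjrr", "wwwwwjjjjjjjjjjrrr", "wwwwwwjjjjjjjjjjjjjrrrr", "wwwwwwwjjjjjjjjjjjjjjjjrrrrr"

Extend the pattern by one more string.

Each string has the form w^{n+2} j^{3n+1} r^{n}, where the shown terms are n = 2, 3, 4, 5.
Setting n = 6 gives 8, 19, 6 characters in each block.

wwwwwwwwjjjjjjjjjjjjjjjjjjjrrrrrr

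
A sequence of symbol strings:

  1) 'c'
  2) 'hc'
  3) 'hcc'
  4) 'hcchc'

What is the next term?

From term 3 onward, concatenate the last term with the second-to-last: hc·c = hcc, hcc·hc = hcchc, …
The next term joins hcchc and hcc.

hcchchcc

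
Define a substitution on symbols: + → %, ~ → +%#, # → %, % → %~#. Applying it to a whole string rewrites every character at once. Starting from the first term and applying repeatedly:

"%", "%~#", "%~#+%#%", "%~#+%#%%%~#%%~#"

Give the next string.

φ(%~#+%#%%%~#%%~#) expands symbol-by-symbol to %~# +%# % % %~# % %~# %~# %~# +%# % %~# %~# +%# %; joining the 15 pieces gives the next term.

%~#+%#%%%~#%%~#%~#%~#+%#%%~#%~#+%#%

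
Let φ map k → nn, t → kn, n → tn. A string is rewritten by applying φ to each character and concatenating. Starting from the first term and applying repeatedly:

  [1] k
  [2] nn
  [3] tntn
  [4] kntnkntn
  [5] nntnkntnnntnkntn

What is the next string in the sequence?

tntnkntnnntnkntntntnkntnnntnkntn

Replace each of the 16 characters of nntnkntnnntnkntn in place — tn tn kn tn nn tn kn tn tn tn kn tn nn tn kn tn — and concatenate.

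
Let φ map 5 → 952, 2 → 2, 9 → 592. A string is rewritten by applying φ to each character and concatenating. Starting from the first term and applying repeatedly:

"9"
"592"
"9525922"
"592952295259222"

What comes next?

Replace each of the 15 characters of 592952295259222 in place — 952 592 2 592 952 2 2 592 952 2 952 592 2 2 2 — and concatenate.

9525922592952225929522952592222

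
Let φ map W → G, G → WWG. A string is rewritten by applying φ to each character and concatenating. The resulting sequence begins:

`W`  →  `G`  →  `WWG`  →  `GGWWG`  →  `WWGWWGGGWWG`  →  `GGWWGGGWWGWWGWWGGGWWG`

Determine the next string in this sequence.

WWGWWGGGWWGWWGWWGGGWWGGGWWGGGWWGWWGWWGGGWWG

Replace each of the 21 characters of GGWWGGGWWGWWGWWGGGWWG in place — WWG WWG G G WWG WWG WWG G G WWG G G WWG G G WWG WWG WWG G G WWG — and concatenate.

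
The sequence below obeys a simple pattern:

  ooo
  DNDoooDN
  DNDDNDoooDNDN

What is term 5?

DNDDNDDNDDNDoooDNDNDNDN

Each term wraps the previous one in DND on the left and DN on the right.
From DNDDNDoooDNDN, 2 further steps: DNDDNDoooDNDN → DNDDNDDNDoooDNDNDN → (answer).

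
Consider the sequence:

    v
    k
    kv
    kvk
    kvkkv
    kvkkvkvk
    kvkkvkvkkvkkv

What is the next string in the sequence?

kvkkvkvkkvkkvkvkkvkvk

Each term (from the third on) is the previous term followed by the one before it: term 3 = k·v = kv.
The next term joins kvkkvkvkkvkkv and kvkkvkvk.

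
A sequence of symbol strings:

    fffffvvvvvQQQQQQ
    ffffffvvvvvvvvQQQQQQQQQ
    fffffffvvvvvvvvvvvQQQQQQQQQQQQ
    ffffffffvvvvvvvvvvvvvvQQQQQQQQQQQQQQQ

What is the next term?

The n-th term is n+3 f's then 3n-1 v's then 3n Q's, where the shown terms are n = 2, 3, 4, 5.
At n = 6 the blocks have lengths 9, 17, 18.

fffffffffvvvvvvvvvvvvvvvvvQQQQQQQQQQQQQQQQQQ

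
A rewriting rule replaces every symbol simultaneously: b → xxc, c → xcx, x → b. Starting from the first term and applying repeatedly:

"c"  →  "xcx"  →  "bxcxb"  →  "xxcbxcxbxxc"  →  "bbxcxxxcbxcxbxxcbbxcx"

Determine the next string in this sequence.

φ(bbxcxxxcbxcxbxxcbbxcx) expands symbol-by-symbol to xxc xxc b xcx b b b xcx xxc b xcx b xxc b b xcx xxc xxc b xcx b; joining the 21 pieces gives the next term.

xxcxxcbxcxbbbxcxxxcbxcxbxxcbbxcxxxcxxcbxcxb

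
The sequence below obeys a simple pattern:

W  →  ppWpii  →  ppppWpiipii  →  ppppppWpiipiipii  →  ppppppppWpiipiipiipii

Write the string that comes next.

Each term wraps the previous one in pp on the left and pii on the right.
So the next term is pp·ppppppppWpiipiipiipii·pii.

ppppppppppWpiipiipiipiipii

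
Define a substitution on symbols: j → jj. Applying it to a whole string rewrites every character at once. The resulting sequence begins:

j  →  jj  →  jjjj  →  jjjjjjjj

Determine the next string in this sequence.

Apply φ to jjjjjjjj symbol by symbol: j→jj, j→jj, j→jj, j→jj, j→jj, j→jj, j→jj, j→jj; joined: jj jj jj jj jj jj jj jj.

jjjjjjjjjjjjjjjj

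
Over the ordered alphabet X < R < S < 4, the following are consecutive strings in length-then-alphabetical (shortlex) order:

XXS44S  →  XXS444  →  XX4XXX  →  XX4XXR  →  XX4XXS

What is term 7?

XX4XRX

Stepping forward 2 times from XX4XXS: XX4XXS → XX4XX4, then the target.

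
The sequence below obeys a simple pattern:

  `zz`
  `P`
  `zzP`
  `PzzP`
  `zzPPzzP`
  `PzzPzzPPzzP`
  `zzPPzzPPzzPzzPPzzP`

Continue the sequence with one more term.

From term 3 onward, concatenate the second-to-last term with the last: zz·P = zzP, P·zzP = PzzP, …
So term 8 is PzzPzzPPzzP·zzPPzzPPzzPzzPPzzP.

PzzPzzPPzzPzzPPzzPPzzPzzPPzzP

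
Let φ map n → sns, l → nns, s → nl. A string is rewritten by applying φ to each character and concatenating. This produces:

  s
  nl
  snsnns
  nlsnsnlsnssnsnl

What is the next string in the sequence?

snsnnsnlsnsnlsnsnnsnlsnsnlnlsnsnlsnsnns

Replace each of the 15 characters of nlsnsnlsnssnsnl in place — sns nns nl sns nl sns nns nl sns nl nl sns nl sns nns — and concatenate.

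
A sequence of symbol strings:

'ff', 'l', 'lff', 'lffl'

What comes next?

This is a Fibonacci-style word recurrence s(k) = s(k−1)·s(k−2): e.g. l·ff = lff.
The next term joins lffl and lff.

lffllff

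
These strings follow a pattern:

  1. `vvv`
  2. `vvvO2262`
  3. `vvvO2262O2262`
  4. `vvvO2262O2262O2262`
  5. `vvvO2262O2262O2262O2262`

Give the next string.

Each term is the previous one with O2262 appended.
One more step from vvvO2262O2262O2262O2262 gives the answer.

vvvO2262O2262O2262O2262O2262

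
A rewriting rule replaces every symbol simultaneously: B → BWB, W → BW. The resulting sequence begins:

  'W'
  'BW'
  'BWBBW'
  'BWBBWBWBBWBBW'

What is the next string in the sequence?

φ(BWBBWBWBBWBBW) expands symbol-by-symbol to BWB BW BWB BWB BW BWB BW BWB BWB BW BWB BWB BW; joining the 13 pieces gives the next term.

BWBBWBWBBWBBWBWBBWBWBBWBBWBWBBWBBW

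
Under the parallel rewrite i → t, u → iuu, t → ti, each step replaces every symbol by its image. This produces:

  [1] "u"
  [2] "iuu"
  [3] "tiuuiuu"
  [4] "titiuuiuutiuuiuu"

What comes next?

Rewriting the 16 symbols of titiuuiuutiuuiuu one by one yields ti t ti t iuu iuu t iuu iuu ti t iuu iuu t iuu iuu; concatenated:

tittitiuuiuutiuuiuutitiuuiuutiuuiuu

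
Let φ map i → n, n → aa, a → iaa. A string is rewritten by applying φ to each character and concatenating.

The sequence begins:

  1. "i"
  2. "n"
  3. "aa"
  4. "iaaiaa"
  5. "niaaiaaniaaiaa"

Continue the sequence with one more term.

Replace each of the 14 characters of niaaiaaniaaiaa in place — aa n iaa iaa n iaa iaa aa n iaa iaa n iaa iaa — and concatenate.

aaniaaiaaniaaiaaaaniaaiaaniaaiaa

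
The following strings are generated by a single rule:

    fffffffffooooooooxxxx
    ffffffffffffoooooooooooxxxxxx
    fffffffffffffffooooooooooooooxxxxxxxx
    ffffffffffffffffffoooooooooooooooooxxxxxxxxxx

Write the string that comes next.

fffffffffffffffffffffooooooooooooooooooooxxxxxxxxxxxx

Each string has the form f^{3n+3} o^{3n+2} x^{2n}, where the shown terms are n = 2, 3, 4, 5.
Setting n = 6 gives 21, 20, 12 characters in each block.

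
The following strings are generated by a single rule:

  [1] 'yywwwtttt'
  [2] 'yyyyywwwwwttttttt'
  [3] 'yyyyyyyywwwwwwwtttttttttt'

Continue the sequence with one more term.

yyyyyyyyyyywwwwwwwwwttttttttttttt

Term n consists of 3n-1 y's, followed by 2n+1 w's, followed by 3n+1 t's (n = 1, 2, …).
Setting n = 4 gives 11, 9, 13 characters in each block.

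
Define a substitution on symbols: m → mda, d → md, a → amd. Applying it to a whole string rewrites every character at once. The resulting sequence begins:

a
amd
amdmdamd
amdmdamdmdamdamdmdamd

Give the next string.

Applying the rule to each of the 21 symbols of amdmdamdmdamdamdmdamd gives the pieces amd mda md mda md amd mda md mda md amd mda md amd mda md mda md amd mda md, which concatenate to the answer.

amdmdamdmdamdamdmdamdmdamdamdmdamdamdmdamdmdamdamdmdamd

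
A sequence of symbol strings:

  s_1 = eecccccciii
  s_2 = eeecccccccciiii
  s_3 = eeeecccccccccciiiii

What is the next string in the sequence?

Term n consists of n-1 e's, followed by 2n c's, followed by n i's, where the shown terms are n = 3, 4, 5.
For the next term, n = 6, so the run lengths are 5, 12, 6.

eeeeecccccccccccciiiiii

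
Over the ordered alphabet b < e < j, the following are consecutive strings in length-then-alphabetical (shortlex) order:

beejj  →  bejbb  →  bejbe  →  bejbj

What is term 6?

Stepping forward 2 times from bejbj: bejbj → bejeb, then the target.

bejee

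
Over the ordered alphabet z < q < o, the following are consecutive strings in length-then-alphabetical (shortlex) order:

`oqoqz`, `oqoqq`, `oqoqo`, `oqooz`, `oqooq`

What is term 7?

oozzz

Continuing the enumeration 2 steps past oqooq: oqooq → oqooo → (answer).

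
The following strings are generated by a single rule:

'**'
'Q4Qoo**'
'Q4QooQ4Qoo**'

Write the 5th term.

Q4QooQ4QooQ4QooQ4Qoo**

Every step adds Q4Qoo at the front: s(k+1) = Q4Qoo·s(k).
From Q4QooQ4Qoo**, 2 further steps: Q4QooQ4Qoo** → Q4QooQ4QooQ4Qoo** → (answer).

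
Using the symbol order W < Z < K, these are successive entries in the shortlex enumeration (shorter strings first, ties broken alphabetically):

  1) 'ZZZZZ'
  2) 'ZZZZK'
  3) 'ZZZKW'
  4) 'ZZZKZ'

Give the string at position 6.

ZZKWW

Continuing the enumeration 2 steps past ZZZKZ: ZZZKZ → ZZZKK → (answer).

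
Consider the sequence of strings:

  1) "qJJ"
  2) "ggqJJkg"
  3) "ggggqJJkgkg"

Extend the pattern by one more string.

ggggggqJJkgkgkg

Every step adds gg to the front and kg to the end of the previous string.
One more step from ggggqJJkgkg gives the answer.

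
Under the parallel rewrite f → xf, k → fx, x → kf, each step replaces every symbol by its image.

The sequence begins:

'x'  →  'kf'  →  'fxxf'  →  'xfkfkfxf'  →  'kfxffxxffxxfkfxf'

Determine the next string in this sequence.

Rewriting the 16 symbols of kfxffxxffxxfkfxf one by one yields fx xf kf xf xf kf kf xf xf kf kf xf fx xf kf xf; concatenated:

fxxfkfxfxfkfkfxfxfkfkfxffxxfkfxf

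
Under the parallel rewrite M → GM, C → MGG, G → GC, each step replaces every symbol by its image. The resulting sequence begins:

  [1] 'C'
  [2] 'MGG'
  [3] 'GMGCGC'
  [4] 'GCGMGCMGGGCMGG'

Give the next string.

Rewriting the 14 symbols of GCGMGCMGGGCMGG one by one yields GC MGG GC GM GC MGG GM GC GC GC MGG GM GC GC; concatenated:

GCMGGGCGMGCMGGGMGCGCGCMGGGMGCGC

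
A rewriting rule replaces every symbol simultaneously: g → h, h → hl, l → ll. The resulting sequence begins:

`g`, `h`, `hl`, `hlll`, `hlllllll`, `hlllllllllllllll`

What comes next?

Applying the rule to each of the 16 symbols of hlllllllllllllll gives the pieces hl ll ll ll ll ll ll ll ll ll ll ll ll ll ll ll, which concatenate to the answer.

hlllllllllllllllllllllllllllllll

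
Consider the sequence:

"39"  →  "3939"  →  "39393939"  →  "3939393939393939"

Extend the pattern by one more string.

Each string is two copies of the previous one concatenated.
One more doubling of 3939393939393939 gives the answer.

39393939393939393939393939393939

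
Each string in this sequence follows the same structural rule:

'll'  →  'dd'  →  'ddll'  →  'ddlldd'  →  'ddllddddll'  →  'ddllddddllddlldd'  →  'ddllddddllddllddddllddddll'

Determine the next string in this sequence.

ddllddddllddllddddllddddllddllddddllddlldd

Each term (from the third on) is the previous term followed by the one before it: term 3 = dd·ll = ddll.
So term 8 is ddllddddllddllddddllddddll·ddllddddllddlldd.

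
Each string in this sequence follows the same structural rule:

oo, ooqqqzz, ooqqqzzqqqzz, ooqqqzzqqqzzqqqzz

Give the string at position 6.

ooqqqzzqqqzzqqqzzqqqzzqqqzz

The strings grow by a fixed suffix qqqzz each time.
From ooqqqzzqqqzzqqqzz, 2 further steps: ooqqqzzqqqzzqqqzz → ooqqqzzqqqzzqqqzzqqqzz → (answer).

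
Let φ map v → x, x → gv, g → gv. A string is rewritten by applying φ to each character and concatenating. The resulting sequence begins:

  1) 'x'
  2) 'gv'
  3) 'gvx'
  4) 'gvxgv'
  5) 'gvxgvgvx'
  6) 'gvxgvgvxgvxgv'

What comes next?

gvxgvgvxgvxgvgvxgvgvx

Applying the rule to each of the 13 symbols of gvxgvgvxgvxgv gives the pieces gv x gv gv x gv x gv gv x gv gv x, which concatenate to the answer.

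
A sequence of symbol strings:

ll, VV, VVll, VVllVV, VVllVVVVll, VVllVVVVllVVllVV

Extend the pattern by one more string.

From term 3 onward, concatenate the last term with the second-to-last: VV·ll = VVll, VVll·VV = VVllVV, …
So term 7 is VVllVVVVllVVllVV·VVllVVVVll.

VVllVVVVllVVllVVVVllVVVVll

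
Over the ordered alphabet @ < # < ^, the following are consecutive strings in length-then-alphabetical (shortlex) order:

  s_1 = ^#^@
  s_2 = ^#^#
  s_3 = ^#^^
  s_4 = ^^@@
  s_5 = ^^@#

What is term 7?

Continuing the enumeration 2 steps past ^^@#: ^^@# → ^^@^ → (answer).

^^#@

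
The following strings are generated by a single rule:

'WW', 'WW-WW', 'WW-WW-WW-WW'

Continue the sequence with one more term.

Each string is two copies of the previous one joined by '-'.
Doubling WW-WW-WW-WW with '-' between the halves:

WW-WW-WW-WW-WW-WW-WW-WW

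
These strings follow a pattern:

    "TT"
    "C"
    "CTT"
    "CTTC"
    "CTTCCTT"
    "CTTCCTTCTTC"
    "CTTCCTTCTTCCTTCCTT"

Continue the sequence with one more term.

CTTCCTTCTTCCTTCCTTCTTCCTTCTTC

From term 3 onward, concatenate the last term with the second-to-last: C·TT = CTT, CTT·C = CTTC, …
The next term joins CTTCCTTCTTCCTTCCTT and CTTCCTTCTTC.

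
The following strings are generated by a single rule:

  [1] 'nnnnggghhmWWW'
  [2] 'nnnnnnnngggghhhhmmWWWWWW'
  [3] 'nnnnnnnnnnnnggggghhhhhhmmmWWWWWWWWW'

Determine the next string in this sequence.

Each string has the form n^{4n} g^{n+2} h^{2n} m^{n} W^{3n} (n = 1, 2, …).
Setting n = 4 gives 16, 6, 8, 4, 12 characters in each block.

nnnnnnnnnnnnnnnngggggghhhhhhhhmmmmWWWWWWWWWWWW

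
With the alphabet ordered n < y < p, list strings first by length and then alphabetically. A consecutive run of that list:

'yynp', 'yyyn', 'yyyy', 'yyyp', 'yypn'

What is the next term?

yypy

Treat yypn as a base-3 numeral over the given alphabet and add one, carrying through any trailing p's.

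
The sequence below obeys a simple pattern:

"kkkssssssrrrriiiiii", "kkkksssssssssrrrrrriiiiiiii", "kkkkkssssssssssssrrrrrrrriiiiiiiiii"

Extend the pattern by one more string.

Each string has the form k^{n+1} s^{3n} r^{2n} i^{2n+2}, where the shown terms are n = 2, 3, 4.
At n = 5 the blocks have lengths 6, 15, 10, 12.

kkkkkksssssssssssssssrrrrrrrrrriiiiiiiiiiii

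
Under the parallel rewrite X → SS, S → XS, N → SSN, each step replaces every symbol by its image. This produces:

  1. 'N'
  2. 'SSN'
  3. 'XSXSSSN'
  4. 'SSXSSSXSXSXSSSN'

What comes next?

Applying the rule to each of the 15 symbols of SSXSSSXSXSXSSSN gives the pieces XS XS SS XS XS XS SS XS SS XS SS XS XS XS SSN, which concatenate to the answer.

XSXSSSXSXSXSSSXSSSXSSSXSXSXSSSN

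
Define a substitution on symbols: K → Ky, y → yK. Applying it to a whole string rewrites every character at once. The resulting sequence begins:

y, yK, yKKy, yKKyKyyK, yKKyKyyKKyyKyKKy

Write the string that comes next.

yKKyKyyKKyyKyKKyKyyKyKKyyKKyKyyK

φ(yKKyKyyKKyyKyKKy) expands symbol-by-symbol to yK Ky Ky yK Ky yK yK Ky Ky yK yK Ky yK Ky Ky yK; joining the 16 pieces gives the next term.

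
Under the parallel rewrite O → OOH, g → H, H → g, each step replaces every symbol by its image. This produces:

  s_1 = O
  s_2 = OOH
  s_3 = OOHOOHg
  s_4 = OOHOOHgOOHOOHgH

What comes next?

OOHOOHgOOHOOHgHOOHOOHgOOHOOHgHg

φ(OOHOOHgOOHOOHgH) expands symbol-by-symbol to OOH OOH g OOH OOH g H OOH OOH g OOH OOH g H g; joining the 15 pieces gives the next term.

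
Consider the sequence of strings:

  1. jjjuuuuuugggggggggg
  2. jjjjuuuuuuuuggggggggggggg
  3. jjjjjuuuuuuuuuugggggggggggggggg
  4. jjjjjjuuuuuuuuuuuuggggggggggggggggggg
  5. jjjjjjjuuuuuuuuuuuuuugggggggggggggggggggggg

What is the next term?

The n-th term is n j's then 2n u's then 3n+1 g's, where the shown terms are n = 3, 4, 5, 6, 7.
Setting n = 8 gives 8, 16, 25 characters in each block.

jjjjjjjjuuuuuuuuuuuuuuuuggggggggggggggggggggggggg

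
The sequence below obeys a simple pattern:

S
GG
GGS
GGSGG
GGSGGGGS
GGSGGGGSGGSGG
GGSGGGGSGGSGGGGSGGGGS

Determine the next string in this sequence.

This is a Fibonacci-style word recurrence s(k) = s(k−1)·s(k−2): e.g. GG·S = GGS.
The next term joins GGSGGGGSGGSGGGGSGGGGS and GGSGGGGSGGSGG.

GGSGGGGSGGSGGGGSGGGGSGGSGGGGSGGSGG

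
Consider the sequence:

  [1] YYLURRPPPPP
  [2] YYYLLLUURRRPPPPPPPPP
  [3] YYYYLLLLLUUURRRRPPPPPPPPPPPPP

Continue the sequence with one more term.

YYYYYLLLLLLLUUUURRRRRPPPPPPPPPPPPPPPPP

Term n consists of n+1 Y's, followed by 2n-1 L's, followed by n U's, followed by n+1 R's, followed by 4n+1 P's (n = 1, 2, …).
Setting n = 4 gives 5, 7, 4, 5, 17 characters in each block.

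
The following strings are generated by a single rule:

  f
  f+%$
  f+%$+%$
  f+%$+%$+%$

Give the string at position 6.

f+%$+%$+%$+%$+%$

Every step adds +%$ to the end: s(k+1) = s(k)·+%$.
From f+%$+%$+%$, 2 further steps: f+%$+%$+%$ → f+%$+%$+%$+%$ → (answer).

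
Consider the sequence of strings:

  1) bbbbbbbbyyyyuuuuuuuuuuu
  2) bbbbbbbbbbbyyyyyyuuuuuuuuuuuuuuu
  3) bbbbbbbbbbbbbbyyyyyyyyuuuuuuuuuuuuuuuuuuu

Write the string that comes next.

bbbbbbbbbbbbbbbbbyyyyyyyyyyuuuuuuuuuuuuuuuuuuuuuuu

The n-th term is 3n+2 b's then 2n y's then 4n+3 u's, where the shown terms are n = 2, 3, 4.
At n = 5 the blocks have lengths 17, 10, 23.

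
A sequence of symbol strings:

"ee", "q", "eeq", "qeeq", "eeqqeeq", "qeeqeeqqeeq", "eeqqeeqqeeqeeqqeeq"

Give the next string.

This is a Fibonacci-style word recurrence s(k) = s(k−2)·s(k−1): e.g. ee·q = eeq.
The next term joins qeeqeeqqeeq and eeqqeeqqeeqeeqqeeq.

qeeqeeqqeeqeeqqeeqqeeqeeqqeeq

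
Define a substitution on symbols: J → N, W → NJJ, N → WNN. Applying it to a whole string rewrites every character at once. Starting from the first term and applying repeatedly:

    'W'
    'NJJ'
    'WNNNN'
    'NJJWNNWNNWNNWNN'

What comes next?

WNNNNNJJWNNWNNNJJWNNWNNNJJWNNWNNNJJWNNWNN

Applying the rule to each of the 15 symbols of NJJWNNWNNWNNWNN gives the pieces WNN N N NJJ WNN WNN NJJ WNN WNN NJJ WNN WNN NJJ WNN WNN, which concatenate to the answer.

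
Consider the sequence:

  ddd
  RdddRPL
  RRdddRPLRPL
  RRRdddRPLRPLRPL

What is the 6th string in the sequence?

Every step adds R to the front and RPL to the end of the previous string.
From RRRdddRPLRPLRPL, 2 further steps: RRRdddRPLRPLRPL → RRRRdddRPLRPLRPLRPL → (answer).

RRRRRdddRPLRPLRPLRPLRPL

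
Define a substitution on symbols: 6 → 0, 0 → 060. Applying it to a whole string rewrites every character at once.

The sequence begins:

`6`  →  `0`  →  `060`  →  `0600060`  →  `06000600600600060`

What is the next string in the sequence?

Applying the rule to each of the 17 symbols of 06000600600600060 gives the pieces 060 0 060 060 060 0 060 060 0 060 060 0 060 060 060 0 060, which concatenate to the answer.

06000600600600060060006006000600600600060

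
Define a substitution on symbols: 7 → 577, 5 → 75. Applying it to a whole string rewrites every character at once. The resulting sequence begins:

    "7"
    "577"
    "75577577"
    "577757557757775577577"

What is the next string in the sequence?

Applying the rule to each of the 21 symbols of 577757557757775577577 gives the pieces 75 577 577 577 75 577 75 75 577 577 75 577 577 577 75 75 577 577 75 577 577, which concatenate to the answer.

7557757757775577757557757775577577577757557757775577577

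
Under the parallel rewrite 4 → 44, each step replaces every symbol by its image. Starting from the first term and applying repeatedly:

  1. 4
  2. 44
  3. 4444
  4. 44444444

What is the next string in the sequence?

Rewriting each symbol of 44444444: 4→44, 4→44, 4→44, 4→44, 4→44, 4→44, 4→44, 4→44, which concatenates to 44 44 44 44 44 44 44 44.

4444444444444444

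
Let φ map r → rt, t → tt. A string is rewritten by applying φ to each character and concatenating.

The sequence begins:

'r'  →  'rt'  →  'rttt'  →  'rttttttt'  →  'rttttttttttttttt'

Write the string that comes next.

rttttttttttttttttttttttttttttttt

φ(rttttttttttttttt) expands symbol-by-symbol to rt tt tt tt tt tt tt tt tt tt tt tt tt tt tt tt; joining the 16 pieces gives the next term.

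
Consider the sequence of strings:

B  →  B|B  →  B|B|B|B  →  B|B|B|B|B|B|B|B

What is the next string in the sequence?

Every step duplicates the string with '|' between the halves.
Doubling B|B|B|B|B|B|B|B with '|' between the halves:

B|B|B|B|B|B|B|B|B|B|B|B|B|B|B|B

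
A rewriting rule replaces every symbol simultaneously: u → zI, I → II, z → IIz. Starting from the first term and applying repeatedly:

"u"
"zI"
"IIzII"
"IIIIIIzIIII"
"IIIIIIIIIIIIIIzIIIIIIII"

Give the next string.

IIIIIIIIIIIIIIIIIIIIIIIIIIIIIIzIIIIIIIIIIIIIIII

φ(IIIIIIIIIIIIIIzIIIIIIII) expands symbol-by-symbol to II II II II II II II II II II II II II II IIz II II II II II II II II; joining the 23 pieces gives the next term.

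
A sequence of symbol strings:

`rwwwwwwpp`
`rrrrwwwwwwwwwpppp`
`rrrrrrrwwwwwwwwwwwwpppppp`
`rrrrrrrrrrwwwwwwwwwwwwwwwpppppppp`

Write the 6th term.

Reading off run lengths: r runs 1, 4, 7, 10; w runs 6, 9, 12, 15; p runs 2, 4, 6, 8 — each is linear in n (n = 1, 2, …).
Setting n = 6 gives 16, 21, 12 characters in each block.

rrrrrrrrrrrrrrrrwwwwwwwwwwwwwwwwwwwwwpppppppppppp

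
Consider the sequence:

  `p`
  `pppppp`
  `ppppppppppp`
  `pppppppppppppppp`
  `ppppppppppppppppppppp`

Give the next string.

Every step adds pp to the front and ppp to the end of the previous string.
So the next term is pp·ppppppppppppppppppppp·ppp.

pppppppppppppppppppppppppp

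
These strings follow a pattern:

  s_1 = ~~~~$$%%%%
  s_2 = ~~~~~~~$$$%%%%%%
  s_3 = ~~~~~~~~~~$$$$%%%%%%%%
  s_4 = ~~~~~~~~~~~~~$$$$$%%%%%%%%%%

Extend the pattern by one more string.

~~~~~~~~~~~~~~~~$$$$$$%%%%%%%%%%%%

The n-th term is 3n+1 ~'s then n+1 $'s then 2n+2 %'s (n = 1, 2, …).
At n = 5 the blocks have lengths 16, 6, 12.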